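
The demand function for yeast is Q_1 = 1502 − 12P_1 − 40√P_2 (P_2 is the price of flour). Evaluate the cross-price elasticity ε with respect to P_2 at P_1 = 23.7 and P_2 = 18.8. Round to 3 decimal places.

At P_1 = 23.7 and P_2 = 18.8: Q_1 = 1044.164.
∂Q_1/∂P_2 = -40/(2√P_2) = -40/(2√18.8) = -4.6127.
ε = (∂Q_1/∂P_2)(P_2/Q_1) = -4.6127 × (18.8/1044.164) ≈ -0.083.

-0.083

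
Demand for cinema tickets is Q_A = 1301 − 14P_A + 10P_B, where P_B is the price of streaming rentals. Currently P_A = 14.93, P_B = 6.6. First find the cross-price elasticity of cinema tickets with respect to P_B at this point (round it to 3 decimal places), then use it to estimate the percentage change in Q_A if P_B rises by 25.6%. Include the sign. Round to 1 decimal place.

1.5%

At P_A = 14.93, P_B = 6.6: Q_A = 1157.98.
∂Q_A/∂P_B = 10.
ε = (∂Q_A/∂P_B)(P_B/Q_A) = 10.0000 × 6.6/1157.98 ≈ 0.057.
%ΔQ_A ≈ ε × %ΔP_B = 0.057 × (25.6%) = 1.5%.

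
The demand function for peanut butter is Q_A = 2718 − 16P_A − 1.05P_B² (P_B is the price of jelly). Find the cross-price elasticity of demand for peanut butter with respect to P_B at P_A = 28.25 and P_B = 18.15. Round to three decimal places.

At P_A = 28.25 and P_B = 18.15: Q_A = 1920.106.
∂Q_A/∂P_B = -2.1P_B = -2.1(18.15) = -38.1150.
ε = (∂Q_A/∂P_B)(P_B/Q_A) = -38.1150 × (18.15/1920.106) ≈ -0.360.

-0.360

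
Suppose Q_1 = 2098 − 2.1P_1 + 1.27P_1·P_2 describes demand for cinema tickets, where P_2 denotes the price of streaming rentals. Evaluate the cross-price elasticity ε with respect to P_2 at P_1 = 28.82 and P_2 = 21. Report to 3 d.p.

0.274

At P_1 = 28.82 and P_2 = 21: Q_1 = 2806.107.
∂Q_1/∂P_2 = 1.27P_1 = 1.27(28.82) = 36.6014.
ε = (∂Q_1/∂P_2)(P_2/Q_1) = 36.6014 × (21/2806.107) ≈ 0.274.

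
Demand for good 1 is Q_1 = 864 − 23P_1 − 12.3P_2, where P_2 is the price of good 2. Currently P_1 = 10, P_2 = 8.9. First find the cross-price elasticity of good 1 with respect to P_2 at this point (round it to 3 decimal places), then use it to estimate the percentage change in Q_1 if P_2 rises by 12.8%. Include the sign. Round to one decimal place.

At P_1 = 10, P_2 = 8.9: Q_1 = 524.53.
∂Q_1/∂P_2 = -12.3.
ε = (∂Q_1/∂P_2)(P_2/Q_1) = -12.3000 × 8.9/524.53 ≈ -0.209.
%ΔQ_1 ≈ ε × %ΔP_2 = -0.209 × (12.8%) = -2.7%.

-2.7%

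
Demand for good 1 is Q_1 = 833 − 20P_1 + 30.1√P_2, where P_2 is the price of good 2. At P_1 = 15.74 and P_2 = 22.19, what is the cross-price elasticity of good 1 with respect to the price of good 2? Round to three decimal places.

At P_1 = 15.74 and P_2 = 22.19: Q_1 = 659.990.
∂Q_1/∂P_2 = 30.1/(2√P_2) = 30.1/(2√22.19) = 3.1949.
ε = (∂Q_1/∂P_2)(P_2/Q_1) = 3.1949 × (22.19/659.990) ≈ 0.107.
ε > 0: substitutes.

0.107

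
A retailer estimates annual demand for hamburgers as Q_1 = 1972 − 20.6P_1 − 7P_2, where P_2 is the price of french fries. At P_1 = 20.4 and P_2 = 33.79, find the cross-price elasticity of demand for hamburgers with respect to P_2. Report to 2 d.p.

At P_1 = 20.4 and P_2 = 33.79: Q_1 = 1315.23.
∂Q_1/∂P_2 = -7.
ε = (∂Q_1/∂P_2)(P_2/Q_1) = -7 × (33.79/1315.23) ≈ -0.18.

-0.18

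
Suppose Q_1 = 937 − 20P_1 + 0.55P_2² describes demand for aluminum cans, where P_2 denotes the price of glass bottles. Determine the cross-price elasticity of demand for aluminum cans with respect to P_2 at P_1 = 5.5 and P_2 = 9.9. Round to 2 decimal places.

At P_1 = 5.5 and P_2 = 9.9: Q_1 = 880.905.
∂Q_1/∂P_2 = 1.1P_2 = 1.1(9.9) = 10.8900.
ε = (∂Q_1/∂P_2)(P_2/Q_1) = 10.8900 × (9.9/880.905) ≈ 0.12.

0.12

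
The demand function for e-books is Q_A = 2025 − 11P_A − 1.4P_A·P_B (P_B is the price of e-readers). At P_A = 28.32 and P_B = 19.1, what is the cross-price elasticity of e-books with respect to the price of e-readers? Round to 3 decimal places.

-0.792

At P_A = 28.32 and P_B = 19.1: Q_A = 956.203.
∂Q_A/∂P_B = -1.4P_A = -1.4(28.32) = -39.6480.
ε = (∂Q_A/∂P_B)(P_B/Q_A) = -39.6480 × (19.1/956.203) ≈ -0.792.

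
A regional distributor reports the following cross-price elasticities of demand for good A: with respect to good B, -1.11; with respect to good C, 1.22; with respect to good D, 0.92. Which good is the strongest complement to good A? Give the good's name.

good B

Complements have ε < 0. The most negative value is -1.11 (good B).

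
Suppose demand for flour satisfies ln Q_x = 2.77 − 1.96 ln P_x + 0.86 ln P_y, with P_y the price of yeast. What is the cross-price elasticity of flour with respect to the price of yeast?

0.86

In a log-linear (constant-elasticity) demand function, the coefficient on ln P_y is the cross-price elasticity.
ε = 0.86. Positive, so flour and yeast are substitutes.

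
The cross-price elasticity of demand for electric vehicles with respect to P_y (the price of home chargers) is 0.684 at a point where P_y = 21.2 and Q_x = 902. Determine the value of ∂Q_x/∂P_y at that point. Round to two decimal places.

ε = (∂Q_x/∂P_y)·(P_y/Q_x) ⇒ ∂Q_x/∂P_y = ε·Q_x/P_y = 0.684 × 902/21.2 ≈ 29.10.

29.10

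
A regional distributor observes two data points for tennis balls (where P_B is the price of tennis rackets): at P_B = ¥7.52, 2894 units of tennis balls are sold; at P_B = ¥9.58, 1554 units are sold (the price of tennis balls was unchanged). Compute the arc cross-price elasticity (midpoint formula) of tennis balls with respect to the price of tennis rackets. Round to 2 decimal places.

ΔQ_A = 1554 − 2894 = -1340; ΔP_B = 9.58 − 7.52 = 2.06.
Midpoints: Q̄_A = 2224.0, P̄_B = 8.55.
ε = (ΔQ_A/Q̄_A)/(ΔP_B/P̄_B) = (-1340/2224.0)/(2.06/8.55) ≈ -2.50.

-2.50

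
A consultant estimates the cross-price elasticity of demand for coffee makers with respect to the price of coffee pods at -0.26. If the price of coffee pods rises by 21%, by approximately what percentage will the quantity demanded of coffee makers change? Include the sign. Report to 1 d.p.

%ΔQ ≈ ε × %ΔP of coffee pods = -0.26 × (21%) = -5.5%.

-5.5%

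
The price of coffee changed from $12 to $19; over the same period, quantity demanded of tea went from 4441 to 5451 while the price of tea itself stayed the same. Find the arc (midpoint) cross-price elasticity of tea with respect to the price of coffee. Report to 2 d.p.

0.45

ΔQ_A = 5451 − 4441 = 1010; ΔP_B = 19 − 12 = 7.
Midpoints: Q̄_A = 4946.0, P̄_B = 15.50.
ε = (ΔQ_A/Q̄_A)/(ΔP_B/P̄_B) = (1010/4946.0)/(7/15.50) ≈ 0.45.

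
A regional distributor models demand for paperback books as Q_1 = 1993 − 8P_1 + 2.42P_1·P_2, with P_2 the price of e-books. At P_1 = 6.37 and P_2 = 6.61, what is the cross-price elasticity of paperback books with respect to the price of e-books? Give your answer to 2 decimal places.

At P_1 = 6.37 and P_2 = 6.61: Q_1 = 2043.936.
∂Q_1/∂P_2 = 2.42P_1 = 2.42(6.37) = 15.4154.
ε = (∂Q_1/∂P_2)(P_2/Q_1) = 15.4154 × (6.61/2043.936) ≈ 0.05.

0.05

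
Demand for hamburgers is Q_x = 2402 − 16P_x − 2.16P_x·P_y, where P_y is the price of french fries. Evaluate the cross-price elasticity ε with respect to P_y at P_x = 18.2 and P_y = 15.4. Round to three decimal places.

-0.402

At P_x = 18.2 and P_y = 15.4: Q_x = 1505.395.
∂Q_x/∂P_y = -2.16P_x = -2.16(18.2) = -39.3120.
ε = (∂Q_x/∂P_y)(P_y/Q_x) = -39.3120 × (15.4/1505.395) ≈ -0.402.
ε < 0: complements.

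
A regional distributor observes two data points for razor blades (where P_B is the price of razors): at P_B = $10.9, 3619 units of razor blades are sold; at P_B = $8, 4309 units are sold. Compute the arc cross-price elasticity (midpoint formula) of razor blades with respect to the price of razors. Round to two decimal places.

ΔQ_A = 4309 − 3619 = 690; ΔP_B = 8 − 10.9 = -2.9.
Midpoints: Q̄_A = 3964.0, P̄_B = 9.45.
ε = (ΔQ_A/Q̄_A)/(ΔP_B/P̄_B) = (690/3964.0)/(-2.9/9.45) ≈ -0.57.

-0.57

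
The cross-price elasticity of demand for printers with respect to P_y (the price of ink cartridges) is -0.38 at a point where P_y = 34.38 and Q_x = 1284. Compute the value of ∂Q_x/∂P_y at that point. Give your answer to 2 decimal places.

ε = (∂Q_x/∂P_y)·(P_y/Q_x) ⇒ ∂Q_x/∂P_y = ε·Q_x/P_y = -0.38 × 1284/34.38 ≈ -14.19.

-14.19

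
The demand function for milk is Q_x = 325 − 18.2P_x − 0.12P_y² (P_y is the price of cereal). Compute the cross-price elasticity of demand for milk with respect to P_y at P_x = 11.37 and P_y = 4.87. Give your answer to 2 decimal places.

At P_x = 11.37 and P_y = 4.87: Q_x = 115.220.
∂Q_x/∂P_y = -0.24P_y = -0.24(4.87) = -1.1688.
ε = (∂Q_x/∂P_y)(P_y/Q_x) = -1.1688 × (4.87/115.220) ≈ -0.05.

-0.05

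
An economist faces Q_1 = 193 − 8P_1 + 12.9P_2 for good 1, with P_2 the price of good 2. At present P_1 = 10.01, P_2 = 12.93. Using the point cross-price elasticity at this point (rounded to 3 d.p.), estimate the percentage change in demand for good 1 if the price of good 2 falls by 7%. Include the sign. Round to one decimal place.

-4.2%

At P_1 = 10.01, P_2 = 12.93: Q_1 = 279.717.
∂Q_1/∂P_2 = 12.9.
ε = (∂Q_1/∂P_2)(P_2/Q_1) = 12.9000 × 12.93/279.717 ≈ 0.596.
%ΔQ_1 ≈ ε × %ΔP_2 = 0.596 × (-7%) = -4.2%.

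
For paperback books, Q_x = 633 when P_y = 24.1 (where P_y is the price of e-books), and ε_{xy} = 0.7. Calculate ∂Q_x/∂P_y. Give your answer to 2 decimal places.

18.39

ε = (∂Q_x/∂P_y)·(P_y/Q_x) ⇒ ∂Q_x/∂P_y = ε·Q_x/P_y = 0.7 × 633/24.1 ≈ 18.39.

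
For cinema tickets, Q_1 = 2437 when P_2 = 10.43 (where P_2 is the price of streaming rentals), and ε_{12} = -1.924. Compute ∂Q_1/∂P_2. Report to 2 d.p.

-449.55

ε = (∂Q_1/∂P_2)·(P_2/Q_1) ⇒ ∂Q_1/∂P_2 = ε·Q_1/P_2 = -1.924 × 2437/10.43 ≈ -449.55.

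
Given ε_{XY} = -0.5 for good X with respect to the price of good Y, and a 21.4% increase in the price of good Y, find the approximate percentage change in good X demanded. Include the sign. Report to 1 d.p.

%ΔQ ≈ ε × %ΔP of good Y = -0.5 × (21.4%) = -10.7%.
Demand for good X falls by about 10.7%.

-10.7%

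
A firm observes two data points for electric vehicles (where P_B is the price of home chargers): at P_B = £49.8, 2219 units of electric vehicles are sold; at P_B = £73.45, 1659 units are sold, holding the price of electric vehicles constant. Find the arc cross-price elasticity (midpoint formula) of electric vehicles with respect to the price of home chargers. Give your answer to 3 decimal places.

-0.753

ΔQ_A = 1659 − 2219 = -560; ΔP_B = 73.45 − 49.8 = 23.65.
Midpoints: Q̄_A = 1939.0, P̄_B = 61.62.
ε = (ΔQ_A/Q̄_A)/(ΔP_B/P̄_B) = (-560/1939.0)/(23.65/61.62) ≈ -0.753.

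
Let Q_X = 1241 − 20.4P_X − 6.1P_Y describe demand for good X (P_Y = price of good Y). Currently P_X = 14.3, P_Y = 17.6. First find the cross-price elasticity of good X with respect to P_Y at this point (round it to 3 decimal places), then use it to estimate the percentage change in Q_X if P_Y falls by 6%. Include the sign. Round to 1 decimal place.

0.8%

At P_X = 14.3, P_Y = 17.6: Q_X = 841.92.
∂Q_X/∂P_Y = -6.1.
ε = (∂Q_X/∂P_Y)(P_Y/Q_X) = -6.1000 × 17.6/841.92 ≈ -0.128.
%ΔQ_X ≈ ε × %ΔP_Y = -0.128 × (-6%) = 0.8%.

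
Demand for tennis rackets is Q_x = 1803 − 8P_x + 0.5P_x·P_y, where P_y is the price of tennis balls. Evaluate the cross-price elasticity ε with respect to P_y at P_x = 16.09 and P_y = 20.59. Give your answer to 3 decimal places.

At P_x = 16.09 and P_y = 20.59: Q_x = 1839.927.
∂Q_x/∂P_y = 0.5P_x = 0.5(16.09) = 8.0450.
ε = (∂Q_x/∂P_y)(P_y/Q_x) = 8.0450 × (20.59/1839.927) ≈ 0.090.
ε > 0: substitutes.

0.090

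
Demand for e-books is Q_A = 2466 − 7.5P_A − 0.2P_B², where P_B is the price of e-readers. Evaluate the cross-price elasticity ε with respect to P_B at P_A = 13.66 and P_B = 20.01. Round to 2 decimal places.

-0.07

At P_A = 13.66 and P_B = 20.01: Q_A = 2283.470.
∂Q_A/∂P_B = -0.4P_B = -0.4(20.01) = -8.0040.
ε = (∂Q_A/∂P_B)(P_B/Q_A) = -8.0040 × (20.01/2283.470) ≈ -0.07.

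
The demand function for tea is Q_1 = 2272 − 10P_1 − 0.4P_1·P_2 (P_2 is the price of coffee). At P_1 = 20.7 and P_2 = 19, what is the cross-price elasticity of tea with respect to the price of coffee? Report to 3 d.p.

At P_1 = 20.7 and P_2 = 19: Q_1 = 1907.68.
∂Q_1/∂P_2 = -0.4P_1 = -0.4(20.7) = -8.2800.
ε = (∂Q_1/∂P_2)(P_2/Q_1) = -8.2800 × (19/1907.68) ≈ -0.082.

-0.082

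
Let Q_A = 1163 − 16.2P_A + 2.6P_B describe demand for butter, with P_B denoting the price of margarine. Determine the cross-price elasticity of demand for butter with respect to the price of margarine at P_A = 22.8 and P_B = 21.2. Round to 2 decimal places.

0.06

At P_A = 22.8 and P_B = 21.2: Q_A = 848.76.
∂Q_A/∂P_B = 2.6.
ε = (∂Q_A/∂P_B)(P_B/Q_A) = 2.6 × (21.2/848.76) ≈ 0.06.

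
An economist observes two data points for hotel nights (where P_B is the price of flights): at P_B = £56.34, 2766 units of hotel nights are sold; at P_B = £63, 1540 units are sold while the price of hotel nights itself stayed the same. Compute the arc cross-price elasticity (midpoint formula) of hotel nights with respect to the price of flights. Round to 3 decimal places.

ΔQ_A = 1540 − 2766 = -1226; ΔP_B = 63 − 56.34 = 6.66.
Midpoints: Q̄_A = 2153.0, P̄_B = 59.67.
ε = (ΔQ_A/Q̄_A)/(ΔP_B/P̄_B) = (-1226/2153.0)/(6.66/59.67) ≈ -5.102.
ε < 0: hotel nights and flights are complements.

-5.102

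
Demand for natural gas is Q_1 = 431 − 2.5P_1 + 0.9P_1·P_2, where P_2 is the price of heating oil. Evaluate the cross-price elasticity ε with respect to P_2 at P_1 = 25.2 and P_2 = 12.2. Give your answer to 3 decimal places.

0.429

At P_1 = 25.2 and P_2 = 12.2: Q_1 = 644.696.
∂Q_1/∂P_2 = 0.9P_1 = 0.9(25.2) = 22.6800.
ε = (∂Q_1/∂P_2)(P_2/Q_1) = 22.6800 × (12.2/644.696) ≈ 0.429.
ε > 0: substitutes.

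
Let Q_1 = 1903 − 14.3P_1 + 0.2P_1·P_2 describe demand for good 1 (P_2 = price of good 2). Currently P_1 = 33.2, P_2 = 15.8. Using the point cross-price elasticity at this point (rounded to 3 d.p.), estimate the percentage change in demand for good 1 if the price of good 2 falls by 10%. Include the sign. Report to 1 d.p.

At P_1 = 33.2, P_2 = 15.8: Q_1 = 1533.152.
∂Q_1/∂P_2 = 0.2P_1 = 6.6400.
ε = (∂Q_1/∂P_2)(P_2/Q_1) = 6.6400 × 15.8/1533.152 ≈ 0.068.
%ΔQ_1 ≈ ε × %ΔP_2 = 0.068 × (-10%) = -0.7%.

-0.7%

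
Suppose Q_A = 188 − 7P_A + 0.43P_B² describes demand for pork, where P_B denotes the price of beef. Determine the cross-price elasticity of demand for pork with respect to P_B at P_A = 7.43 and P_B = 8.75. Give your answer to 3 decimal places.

0.390

At P_A = 7.43 and P_B = 8.75: Q_A = 168.912.
∂Q_A/∂P_B = 0.86P_B = 0.86(8.75) = 7.5250.
ε = (∂Q_A/∂P_B)(P_B/Q_A) = 7.5250 × (8.75/168.912) ≈ 0.390.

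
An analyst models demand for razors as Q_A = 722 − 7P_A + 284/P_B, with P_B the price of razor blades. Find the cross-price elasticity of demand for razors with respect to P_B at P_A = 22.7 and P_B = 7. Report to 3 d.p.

-0.067

At P_A = 22.7 and P_B = 7: Q_A = 603.671.
∂Q_A/∂P_B = −284/P_B² = -5.7959.
ε = (∂Q_A/∂P_B)(P_B/Q_A) = -5.7959 × (7/603.671) ≈ -0.067.
ε < 0: complements.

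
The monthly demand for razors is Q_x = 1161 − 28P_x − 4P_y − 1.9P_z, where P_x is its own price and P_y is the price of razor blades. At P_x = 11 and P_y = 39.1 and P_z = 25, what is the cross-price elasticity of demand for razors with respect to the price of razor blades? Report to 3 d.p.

-0.241

At P_x = 11 and P_y = 39.1 and P_z = 25: Q_x = 649.1.
∂Q_x/∂P_y = -4.
ε = (∂Q_x/∂P_y)(P_y/Q_x) = -4 × (39.1/649.1) ≈ -0.241.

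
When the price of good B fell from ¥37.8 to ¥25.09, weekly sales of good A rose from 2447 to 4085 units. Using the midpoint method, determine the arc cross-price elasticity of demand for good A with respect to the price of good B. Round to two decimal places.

-1.24

ΔQ_A = 4085 − 2447 = 1638; ΔP_B = 25.09 − 37.8 = -12.71.
Midpoints: Q̄_A = 3266.0, P̄_B = 31.45.
ε = (ΔQ_A/Q̄_A)/(ΔP_B/P̄_B) = (1638/3266.0)/(-12.71/31.45) ≈ -1.24.
ε < 0: good A and good B are complements.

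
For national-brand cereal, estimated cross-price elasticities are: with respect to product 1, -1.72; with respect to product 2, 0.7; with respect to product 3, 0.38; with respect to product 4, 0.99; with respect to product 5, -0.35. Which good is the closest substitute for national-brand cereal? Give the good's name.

product 4

Substitutes have ε > 0. Among the positive values, 0.99 (product 4) is largest.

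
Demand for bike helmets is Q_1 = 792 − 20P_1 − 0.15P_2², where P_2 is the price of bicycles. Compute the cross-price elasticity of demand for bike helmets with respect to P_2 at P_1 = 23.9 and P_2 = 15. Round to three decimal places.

At P_1 = 23.9 and P_2 = 15: Q_1 = 280.25.
∂Q_1/∂P_2 = -0.3P_2 = -0.3(15) = -4.5000.
ε = (∂Q_1/∂P_2)(P_2/Q_1) = -4.5000 × (15/280.25) ≈ -0.241.

-0.241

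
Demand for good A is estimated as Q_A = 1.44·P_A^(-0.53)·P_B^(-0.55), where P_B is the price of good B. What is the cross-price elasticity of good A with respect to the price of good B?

In a log-linear (constant-elasticity) demand function, the coefficient on the exponent of P_B is the cross-price elasticity.
ε = -0.55. Negative, so good A and good B are complements.

-0.55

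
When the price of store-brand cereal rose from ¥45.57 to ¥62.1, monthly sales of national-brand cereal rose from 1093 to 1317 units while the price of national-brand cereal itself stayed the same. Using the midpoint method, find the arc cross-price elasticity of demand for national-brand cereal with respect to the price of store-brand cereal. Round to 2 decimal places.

0.61

ΔQ_A = 1317 − 1093 = 224; ΔP_B = 62.1 − 45.57 = 16.53.
Midpoints: Q̄_A = 1205.0, P̄_B = 53.84.
ε = (ΔQ_A/Q̄_A)/(ΔP_B/P̄_B) = (224/1205.0)/(16.53/53.84) ≈ 0.61.
ε > 0: national-brand cereal and store-brand cereal are substitutes.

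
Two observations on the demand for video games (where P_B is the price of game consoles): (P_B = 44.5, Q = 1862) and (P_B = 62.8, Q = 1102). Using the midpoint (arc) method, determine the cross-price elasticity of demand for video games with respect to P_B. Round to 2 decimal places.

ΔQ_A = 1102 − 1862 = -760; ΔP_B = 62.8 − 44.5 = 18.3.
Midpoints: Q̄_A = 1482.0, P̄_B = 53.65.
ε = (ΔQ_A/Q̄_A)/(ΔP_B/P̄_B) = (-760/1482.0)/(18.3/53.65) ≈ -1.50.
ε < 0: video games and game consoles are complements.

-1.50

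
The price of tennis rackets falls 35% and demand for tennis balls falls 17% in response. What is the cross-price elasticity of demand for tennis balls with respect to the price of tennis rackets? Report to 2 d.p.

0.49

ε = (%ΔQ of tennis balls) / (%ΔP of tennis rackets) = (-17%) / (-35%) ≈ 0.49.
Positive cross-price elasticity: substitutes.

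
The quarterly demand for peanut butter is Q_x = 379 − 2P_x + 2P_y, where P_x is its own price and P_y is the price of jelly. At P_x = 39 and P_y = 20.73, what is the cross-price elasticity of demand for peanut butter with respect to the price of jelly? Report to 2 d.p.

0.12

At P_x = 39 and P_y = 20.73: Q_x = 342.46.
∂Q_x/∂P_y = 2.
ε = (∂Q_x/∂P_y)(P_y/Q_x) = 2 × (20.73/342.46) ≈ 0.12.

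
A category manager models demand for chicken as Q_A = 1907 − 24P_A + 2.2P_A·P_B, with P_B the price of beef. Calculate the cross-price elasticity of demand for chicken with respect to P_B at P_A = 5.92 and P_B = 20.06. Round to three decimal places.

0.129

At P_A = 5.92 and P_B = 20.06: Q_A = 2026.181.
∂Q_A/∂P_B = 2.2P_A = 2.2(5.92) = 13.0240.
ε = (∂Q_A/∂P_B)(P_B/Q_A) = 13.0240 × (20.06/2026.181) ≈ 0.129.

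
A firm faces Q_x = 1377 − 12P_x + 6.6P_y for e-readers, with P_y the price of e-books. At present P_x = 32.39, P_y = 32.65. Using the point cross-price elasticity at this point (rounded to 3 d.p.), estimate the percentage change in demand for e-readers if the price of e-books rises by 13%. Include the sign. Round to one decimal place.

At P_x = 32.39, P_y = 32.65: Q_x = 1203.81.
∂Q_x/∂P_y = 6.6.
ε = (∂Q_x/∂P_y)(P_y/Q_x) = 6.6000 × 32.65/1203.81 ≈ 0.179.
%ΔQ_x ≈ ε × %ΔP_y = 0.179 × (13%) = 2.3%.

2.3%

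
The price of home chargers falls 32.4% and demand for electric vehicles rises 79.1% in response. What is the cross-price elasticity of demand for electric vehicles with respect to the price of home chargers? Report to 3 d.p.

-2.441

ε = (%ΔQ of electric vehicles) / (%ΔP of home chargers) = (79.1%) / (-32.4%) ≈ -2.441.
Negative cross-price elasticity: complements.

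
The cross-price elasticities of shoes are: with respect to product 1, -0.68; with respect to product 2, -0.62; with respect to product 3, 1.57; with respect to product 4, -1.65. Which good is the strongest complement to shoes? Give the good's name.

product 4

Complements have ε < 0. The most negative value is -1.65 (product 4).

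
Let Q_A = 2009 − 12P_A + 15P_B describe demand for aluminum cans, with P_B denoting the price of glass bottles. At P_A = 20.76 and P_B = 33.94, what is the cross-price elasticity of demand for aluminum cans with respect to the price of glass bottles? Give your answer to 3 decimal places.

At P_A = 20.76 and P_B = 33.94: Q_A = 2268.98.
∂Q_A/∂P_B = 15.
ε = (∂Q_A/∂P_B)(P_B/Q_A) = 15 × (33.94/2268.98) ≈ 0.224.

0.224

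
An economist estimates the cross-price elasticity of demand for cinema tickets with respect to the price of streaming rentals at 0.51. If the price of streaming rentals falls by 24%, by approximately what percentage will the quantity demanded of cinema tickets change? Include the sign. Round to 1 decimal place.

%ΔQ ≈ ε × %ΔP of streaming rentals = 0.51 × (-24%) = -12.2%.
Demand for cinema tickets falls by about 12.2%.

-12.2%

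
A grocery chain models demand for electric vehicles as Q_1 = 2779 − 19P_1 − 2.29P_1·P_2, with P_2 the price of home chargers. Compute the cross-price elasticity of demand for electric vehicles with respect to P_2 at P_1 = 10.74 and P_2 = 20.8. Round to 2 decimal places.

-0.25

At P_1 = 10.74 and P_2 = 20.8: Q_1 = 2063.372.
∂Q_1/∂P_2 = -2.29P_1 = -2.29(10.74) = -24.5946.
ε = (∂Q_1/∂P_2)(P_2/Q_1) = -24.5946 × (20.8/2063.372) ≈ -0.25.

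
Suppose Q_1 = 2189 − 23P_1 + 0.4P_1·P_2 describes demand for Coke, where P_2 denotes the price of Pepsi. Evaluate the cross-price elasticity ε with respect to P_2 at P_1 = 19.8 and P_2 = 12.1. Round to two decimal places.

At P_1 = 19.8 and P_2 = 12.1: Q_1 = 1829.432.
∂Q_1/∂P_2 = 0.4P_1 = 0.4(19.8) = 7.9200.
ε = (∂Q_1/∂P_2)(P_2/Q_1) = 7.9200 × (12.1/1829.432) ≈ 0.05.

0.05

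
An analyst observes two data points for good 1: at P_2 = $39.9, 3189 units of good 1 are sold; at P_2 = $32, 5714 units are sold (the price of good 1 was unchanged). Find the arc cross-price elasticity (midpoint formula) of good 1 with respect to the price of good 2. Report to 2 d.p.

ΔQ_1 = 5714 − 3189 = 2525; ΔP_2 = 32 − 39.9 = -7.9.
Midpoints: Q̄_1 = 4451.5, P̄_2 = 35.95.
ε = (ΔQ_1/Q̄_1)/(ΔP_2/P̄_2) = (2525/4451.5)/(-7.9/35.95) ≈ -2.58.
ε < 0: good 1 and good 2 are complements.

-2.58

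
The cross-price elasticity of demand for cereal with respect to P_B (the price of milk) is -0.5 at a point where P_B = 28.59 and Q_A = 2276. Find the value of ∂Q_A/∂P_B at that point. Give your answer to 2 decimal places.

ε = (∂Q_A/∂P_B)·(P_B/Q_A) ⇒ ∂Q_A/∂P_B = ε·Q_A/P_B = -0.5 × 2276/28.59 ≈ -39.80.

-39.80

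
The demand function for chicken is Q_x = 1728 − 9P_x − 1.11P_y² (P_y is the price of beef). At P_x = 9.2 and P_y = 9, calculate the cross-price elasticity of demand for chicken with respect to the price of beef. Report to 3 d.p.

-0.116

At P_x = 9.2 and P_y = 9: Q_x = 1555.29.
∂Q_x/∂P_y = -2.22P_y = -2.22(9) = -19.9800.
ε = (∂Q_x/∂P_y)(P_y/Q_x) = -19.9800 × (9/1555.29) ≈ -0.116.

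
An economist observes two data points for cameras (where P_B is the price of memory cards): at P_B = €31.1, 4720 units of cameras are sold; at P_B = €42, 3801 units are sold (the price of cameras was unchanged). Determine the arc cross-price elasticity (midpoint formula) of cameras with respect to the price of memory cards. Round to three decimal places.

ΔQ_A = 3801 − 4720 = -919; ΔP_B = 42 − 31.1 = 10.9.
Midpoints: Q̄_A = 4260.5, P̄_B = 36.55.
ε = (ΔQ_A/Q̄_A)/(ΔP_B/P̄_B) = (-919/4260.5)/(10.9/36.55) ≈ -0.723.

-0.723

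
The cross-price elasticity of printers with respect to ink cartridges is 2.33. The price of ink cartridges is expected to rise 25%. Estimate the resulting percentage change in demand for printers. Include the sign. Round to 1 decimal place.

58.3%

%ΔQ ≈ ε × %ΔP of ink cartridges = 2.33 × (25%) = 58.3%.
Demand for printers rises by about 58.3%.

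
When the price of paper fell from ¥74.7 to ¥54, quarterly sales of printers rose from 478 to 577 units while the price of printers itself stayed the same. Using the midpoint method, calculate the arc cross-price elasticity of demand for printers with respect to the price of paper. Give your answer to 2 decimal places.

-0.58

ΔQ_A = 577 − 478 = 99; ΔP_B = 54 − 74.7 = -20.7.
Midpoints: Q̄_A = 527.5, P̄_B = 64.35.
ε = (ΔQ_A/Q̄_A)/(ΔP_B/P̄_B) = (99/527.5)/(-20.7/64.35) ≈ -0.58.
ε < 0: printers and paper are complements.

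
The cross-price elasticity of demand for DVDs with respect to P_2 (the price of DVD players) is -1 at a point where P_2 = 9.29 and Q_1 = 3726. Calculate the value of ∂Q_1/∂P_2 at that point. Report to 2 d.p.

ε = (∂Q_1/∂P_2)·(P_2/Q_1) ⇒ ∂Q_1/∂P_2 = ε·Q_1/P_2 = -1 × 3726/9.29 ≈ -401.08.

-401.08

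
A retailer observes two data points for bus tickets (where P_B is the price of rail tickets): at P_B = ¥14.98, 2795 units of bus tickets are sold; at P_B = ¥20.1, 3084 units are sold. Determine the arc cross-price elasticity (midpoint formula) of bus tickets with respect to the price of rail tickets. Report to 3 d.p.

0.337

ΔQ_A = 3084 − 2795 = 289; ΔP_B = 20.1 − 14.98 = 5.12.
Midpoints: Q̄_A = 2939.5, P̄_B = 17.54.
ε = (ΔQ_A/Q̄_A)/(ΔP_B/P̄_B) = (289/2939.5)/(5.12/17.54) ≈ 0.337.
ε > 0: bus tickets and rail tickets are substitutes.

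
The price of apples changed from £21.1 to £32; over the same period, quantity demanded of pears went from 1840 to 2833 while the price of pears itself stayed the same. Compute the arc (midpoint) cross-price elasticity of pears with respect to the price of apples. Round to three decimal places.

ΔQ_A = 2833 − 1840 = 993; ΔP_B = 32 − 21.1 = 10.9.
Midpoints: Q̄_A = 2336.5, P̄_B = 26.55.
ε = (ΔQ_A/Q̄_A)/(ΔP_B/P̄_B) = (993/2336.5)/(10.9/26.55) ≈ 1.035.
ε > 0: pears and apples are substitutes.

1.035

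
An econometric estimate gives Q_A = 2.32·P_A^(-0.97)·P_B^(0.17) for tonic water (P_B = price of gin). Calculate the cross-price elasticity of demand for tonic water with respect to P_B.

0.17

In a log-linear (constant-elasticity) demand function, the coefficient on the exponent of P_B is the cross-price elasticity.
ε = 0.17. Positive, so tonic water and gin are substitutes.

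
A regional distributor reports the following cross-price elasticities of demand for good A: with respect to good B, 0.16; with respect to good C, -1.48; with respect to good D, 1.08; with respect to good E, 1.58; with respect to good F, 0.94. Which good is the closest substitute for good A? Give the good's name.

good E

Substitutes have ε > 0. Among the positive values, 1.58 (good E) is largest.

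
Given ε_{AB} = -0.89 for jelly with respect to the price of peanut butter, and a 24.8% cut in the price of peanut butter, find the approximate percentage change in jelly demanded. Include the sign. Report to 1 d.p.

22.1%

%ΔQ ≈ ε × %ΔP of peanut butter = -0.89 × (-24.8%) = 22.1%.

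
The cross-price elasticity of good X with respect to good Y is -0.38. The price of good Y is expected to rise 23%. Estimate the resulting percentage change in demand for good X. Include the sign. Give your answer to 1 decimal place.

-8.7%

%ΔQ ≈ ε × %ΔP of good Y = -0.38 × (23%) = -8.7%.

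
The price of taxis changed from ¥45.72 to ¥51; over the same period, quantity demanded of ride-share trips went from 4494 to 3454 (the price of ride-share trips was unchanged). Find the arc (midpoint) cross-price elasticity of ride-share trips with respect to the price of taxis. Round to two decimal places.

-2.40

ΔQ_A = 3454 − 4494 = -1040; ΔP_B = 51 − 45.72 = 5.28.
Midpoints: Q̄_A = 3974.0, P̄_B = 48.36.
ε = (ΔQ_A/Q̄_A)/(ΔP_B/P̄_B) = (-1040/3974.0)/(5.28/48.36) ≈ -2.40.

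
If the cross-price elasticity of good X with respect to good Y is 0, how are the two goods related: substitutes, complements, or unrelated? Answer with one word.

unrelated

ε = 0: demand for good X does not respond to good Y's price; the goods are unrelated.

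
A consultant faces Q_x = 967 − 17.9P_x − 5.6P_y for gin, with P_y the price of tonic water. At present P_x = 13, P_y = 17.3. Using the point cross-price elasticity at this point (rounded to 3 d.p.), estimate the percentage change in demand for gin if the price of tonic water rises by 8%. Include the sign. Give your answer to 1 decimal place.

-1.2%

At P_x = 13, P_y = 17.3: Q_x = 637.42.
∂Q_x/∂P_y = -5.6.
ε = (∂Q_x/∂P_y)(P_y/Q_x) = -5.6000 × 17.3/637.42 ≈ -0.152.
%ΔQ_x ≈ ε × %ΔP_y = -0.152 × (8%) = -1.2%.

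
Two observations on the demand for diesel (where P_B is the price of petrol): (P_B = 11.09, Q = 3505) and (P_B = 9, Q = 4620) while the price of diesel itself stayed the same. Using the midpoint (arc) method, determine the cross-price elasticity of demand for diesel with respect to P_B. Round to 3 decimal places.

ΔQ_A = 4620 − 3505 = 1115; ΔP_B = 9 − 11.09 = -2.09.
Midpoints: Q̄_A = 4062.5, P̄_B = 10.04.
ε = (ΔQ_A/Q̄_A)/(ΔP_B/P̄_B) = (1115/4062.5)/(-2.09/10.04) ≈ -1.319.

-1.319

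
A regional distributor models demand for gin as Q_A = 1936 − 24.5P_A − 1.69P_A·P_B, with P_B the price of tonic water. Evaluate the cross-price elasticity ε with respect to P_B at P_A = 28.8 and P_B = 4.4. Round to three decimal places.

-0.211

At P_A = 28.8 and P_B = 4.4: Q_A = 1016.243.
∂Q_A/∂P_B = -1.69P_A = -1.69(28.8) = -48.6720.
ε = (∂Q_A/∂P_B)(P_B/Q_A) = -48.6720 × (4.4/1016.243) ≈ -0.211.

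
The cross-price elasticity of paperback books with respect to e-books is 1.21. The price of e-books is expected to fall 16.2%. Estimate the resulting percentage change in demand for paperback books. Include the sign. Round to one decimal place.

-19.6%

%ΔQ ≈ ε × %ΔP of e-books = 1.21 × (-16.2%) = -19.6%.
Demand for paperback books falls by about 19.6%.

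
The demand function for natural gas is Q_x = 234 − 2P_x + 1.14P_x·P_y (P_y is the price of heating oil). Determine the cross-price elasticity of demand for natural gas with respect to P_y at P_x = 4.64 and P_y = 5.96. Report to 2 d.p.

At P_x = 4.64 and P_y = 5.96: Q_x = 256.246.
∂Q_x/∂P_y = 1.14P_x = 1.14(4.64) = 5.2896.
ε = (∂Q_x/∂P_y)(P_y/Q_x) = 5.2896 × (5.96/256.246) ≈ 0.12.

0.12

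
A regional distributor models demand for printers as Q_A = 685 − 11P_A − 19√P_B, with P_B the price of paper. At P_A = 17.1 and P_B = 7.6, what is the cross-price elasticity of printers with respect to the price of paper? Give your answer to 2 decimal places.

-0.06

At P_A = 17.1 and P_B = 7.6: Q_A = 444.521.
∂Q_A/∂P_B = -19/(2√P_B) = -19/(2√7.6) = -3.4460.
ε = (∂Q_A/∂P_B)(P_B/Q_A) = -3.4460 × (7.6/444.521) ≈ -0.06.
ε < 0: complements.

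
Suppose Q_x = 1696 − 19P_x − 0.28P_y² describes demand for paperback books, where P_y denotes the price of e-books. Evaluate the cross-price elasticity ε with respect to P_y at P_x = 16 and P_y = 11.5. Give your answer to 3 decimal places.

At P_x = 16 and P_y = 11.5: Q_x = 1354.97.
∂Q_x/∂P_y = -0.56P_y = -0.56(11.5) = -6.4400.
ε = (∂Q_x/∂P_y)(P_y/Q_x) = -6.4400 × (11.5/1354.97) ≈ -0.055.
ε < 0: complements.

-0.055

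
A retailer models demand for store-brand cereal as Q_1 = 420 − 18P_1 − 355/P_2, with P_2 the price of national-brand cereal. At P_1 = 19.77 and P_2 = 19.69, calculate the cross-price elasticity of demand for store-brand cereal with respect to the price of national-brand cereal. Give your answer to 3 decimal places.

0.391

At P_1 = 19.77 and P_2 = 19.69: Q_1 = 46.111.
∂Q_1/∂P_2 = 355/P_2² = 0.9157.
ε = (∂Q_1/∂P_2)(P_2/Q_1) = 0.9157 × (19.69/46.111) ≈ 0.391.
ε > 0: substitutes.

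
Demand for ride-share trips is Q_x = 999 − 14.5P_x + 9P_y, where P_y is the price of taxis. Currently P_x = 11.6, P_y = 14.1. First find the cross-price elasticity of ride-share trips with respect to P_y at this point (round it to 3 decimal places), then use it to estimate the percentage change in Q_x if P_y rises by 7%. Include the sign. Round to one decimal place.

0.9%

At P_x = 11.6, P_y = 14.1: Q_x = 957.7.
∂Q_x/∂P_y = 9.
ε = (∂Q_x/∂P_y)(P_y/Q_x) = 9.0000 × 14.1/957.7 ≈ 0.133.
%ΔQ_x ≈ ε × %ΔP_y = 0.133 × (7%) = 0.9%.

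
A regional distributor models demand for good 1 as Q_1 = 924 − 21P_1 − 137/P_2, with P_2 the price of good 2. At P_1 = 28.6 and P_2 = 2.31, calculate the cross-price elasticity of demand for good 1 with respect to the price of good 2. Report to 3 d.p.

At P_1 = 28.6 and P_2 = 2.31: Q_1 = 264.093.
∂Q_1/∂P_2 = 137/P_2² = 25.6742.
ε = (∂Q_1/∂P_2)(P_2/Q_1) = 25.6742 × (2.31/264.093) ≈ 0.225.

0.225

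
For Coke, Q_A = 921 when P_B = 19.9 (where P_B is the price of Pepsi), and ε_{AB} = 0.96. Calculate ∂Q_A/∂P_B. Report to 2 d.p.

ε = (∂Q_A/∂P_B)·(P_B/Q_A) ⇒ ∂Q_A/∂P_B = ε·Q_A/P_B = 0.96 × 921/19.9 ≈ 44.43.

44.43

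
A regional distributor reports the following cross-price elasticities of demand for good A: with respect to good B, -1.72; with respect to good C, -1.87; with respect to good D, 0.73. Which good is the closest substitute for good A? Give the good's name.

Substitutes have ε > 0. Among the positive values, 0.73 (good D) is largest.

good D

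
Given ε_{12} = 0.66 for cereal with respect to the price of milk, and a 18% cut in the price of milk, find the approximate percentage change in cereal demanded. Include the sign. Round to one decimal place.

-11.9%

%ΔQ ≈ ε × %ΔP of milk = 0.66 × (-18%) = -11.9%.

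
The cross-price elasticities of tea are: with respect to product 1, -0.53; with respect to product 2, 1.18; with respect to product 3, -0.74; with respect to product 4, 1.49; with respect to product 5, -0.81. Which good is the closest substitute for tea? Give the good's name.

Substitutes have ε > 0. Among the positive values, 1.49 (product 4) is largest.

product 4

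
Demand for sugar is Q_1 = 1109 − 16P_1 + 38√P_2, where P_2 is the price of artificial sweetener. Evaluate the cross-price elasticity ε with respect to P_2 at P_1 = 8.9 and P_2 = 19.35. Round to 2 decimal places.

0.07

At P_1 = 8.9 and P_2 = 19.35: Q_1 = 1133.757.
∂Q_1/∂P_2 = 38/(2√P_2) = 38/(2√19.35) = 4.3193.
ε = (∂Q_1/∂P_2)(P_2/Q_1) = 4.3193 × (19.35/1133.757) ≈ 0.07.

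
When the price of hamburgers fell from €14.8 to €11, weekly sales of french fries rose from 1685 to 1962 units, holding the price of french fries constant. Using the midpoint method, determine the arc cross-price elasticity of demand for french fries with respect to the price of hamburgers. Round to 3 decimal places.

ΔQ_A = 1962 − 1685 = 277; ΔP_B = 11 − 14.8 = -3.8.
Midpoints: Q̄_A = 1823.5, P̄_B = 12.90.
ε = (ΔQ_A/Q̄_A)/(ΔP_B/P̄_B) = (277/1823.5)/(-3.8/12.90) ≈ -0.516.
ε < 0: french fries and hamburgers are complements.

-0.516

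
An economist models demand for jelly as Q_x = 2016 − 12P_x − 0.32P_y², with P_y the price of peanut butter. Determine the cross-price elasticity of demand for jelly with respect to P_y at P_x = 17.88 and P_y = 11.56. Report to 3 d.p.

At P_x = 17.88 and P_y = 11.56: Q_x = 1758.677.
∂Q_x/∂P_y = -0.64P_y = -0.64(11.56) = -7.3984.
ε = (∂Q_x/∂P_y)(P_y/Q_x) = -7.3984 × (11.56/1758.677) ≈ -0.049.

-0.049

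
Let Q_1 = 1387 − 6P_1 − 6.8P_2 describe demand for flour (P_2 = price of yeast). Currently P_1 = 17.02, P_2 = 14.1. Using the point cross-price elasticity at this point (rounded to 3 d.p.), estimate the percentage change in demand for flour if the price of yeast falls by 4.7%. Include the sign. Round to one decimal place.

At P_1 = 17.02, P_2 = 14.1: Q_1 = 1189.
∂Q_1/∂P_2 = -6.8.
ε = (∂Q_1/∂P_2)(P_2/Q_1) = -6.8000 × 14.1/1189 ≈ -0.081.
%ΔQ_1 ≈ ε × %ΔP_2 = -0.081 × (-4.7%) = 0.4%.

0.4%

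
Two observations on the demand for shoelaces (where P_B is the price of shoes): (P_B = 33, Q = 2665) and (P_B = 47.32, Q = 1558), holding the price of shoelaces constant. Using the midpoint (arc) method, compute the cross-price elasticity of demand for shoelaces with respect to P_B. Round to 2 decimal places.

-1.47

ΔQ_A = 1558 − 2665 = -1107; ΔP_B = 47.32 − 33 = 14.32.
Midpoints: Q̄_A = 2111.5, P̄_B = 40.16.
ε = (ΔQ_A/Q̄_A)/(ΔP_B/P̄_B) = (-1107/2111.5)/(14.32/40.16) ≈ -1.47.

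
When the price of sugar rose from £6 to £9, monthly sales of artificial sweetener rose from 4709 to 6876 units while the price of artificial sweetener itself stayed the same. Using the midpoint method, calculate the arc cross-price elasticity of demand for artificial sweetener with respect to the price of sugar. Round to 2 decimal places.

ΔQ_A = 6876 − 4709 = 2167; ΔP_B = 9 − 6 = 3.
Midpoints: Q̄_A = 5792.5, P̄_B = 7.50.
ε = (ΔQ_A/Q̄_A)/(ΔP_B/P̄_B) = (2167/5792.5)/(3/7.50) ≈ 0.94.
ε > 0: artificial sweetener and sugar are substitutes.

0.94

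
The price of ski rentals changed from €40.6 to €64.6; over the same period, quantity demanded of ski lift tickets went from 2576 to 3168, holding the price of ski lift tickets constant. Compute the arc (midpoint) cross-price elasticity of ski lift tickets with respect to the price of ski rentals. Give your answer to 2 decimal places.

0.45

ΔQ_A = 3168 − 2576 = 592; ΔP_B = 64.6 − 40.6 = 24.
Midpoints: Q̄_A = 2872.0, P̄_B = 52.60.
ε = (ΔQ_A/Q̄_A)/(ΔP_B/P̄_B) = (592/2872.0)/(24/52.60) ≈ 0.45.
ε > 0: ski lift tickets and ski rentals are substitutes.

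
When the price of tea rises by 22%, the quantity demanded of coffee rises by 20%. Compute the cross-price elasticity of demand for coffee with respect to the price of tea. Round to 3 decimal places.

ε = (%ΔQ of coffee) / (%ΔP of tea) = (20%) / (22%) ≈ 0.909.

0.909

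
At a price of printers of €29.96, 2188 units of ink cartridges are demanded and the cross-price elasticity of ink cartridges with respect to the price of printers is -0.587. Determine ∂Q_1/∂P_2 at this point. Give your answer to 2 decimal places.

-42.87

ε = (∂Q_1/∂P_2)·(P_2/Q_1) ⇒ ∂Q_1/∂P_2 = ε·Q_1/P_2 = -0.587 × 2188/29.96 ≈ -42.87.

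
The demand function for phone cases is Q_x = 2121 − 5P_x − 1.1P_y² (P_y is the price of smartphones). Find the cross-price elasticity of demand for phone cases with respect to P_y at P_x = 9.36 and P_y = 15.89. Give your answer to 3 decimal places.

-0.309

At P_x = 9.36 and P_y = 15.89: Q_x = 1796.459.
∂Q_x/∂P_y = -2.2P_y = -2.2(15.89) = -34.9580.
ε = (∂Q_x/∂P_y)(P_y/Q_x) = -34.9580 × (15.89/1796.459) ≈ -0.309.
ε < 0: complements.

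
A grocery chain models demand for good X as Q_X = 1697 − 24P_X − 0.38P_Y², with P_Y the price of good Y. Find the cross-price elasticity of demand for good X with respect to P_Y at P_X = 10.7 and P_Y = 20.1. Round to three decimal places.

At P_X = 10.7 and P_Y = 20.1: Q_X = 1286.676.
∂Q_X/∂P_Y = -0.76P_Y = -0.76(20.1) = -15.2760.
ε = (∂Q_X/∂P_Y)(P_Y/Q_X) = -15.2760 × (20.1/1286.676) ≈ -0.239.
ε < 0: complements.

-0.239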